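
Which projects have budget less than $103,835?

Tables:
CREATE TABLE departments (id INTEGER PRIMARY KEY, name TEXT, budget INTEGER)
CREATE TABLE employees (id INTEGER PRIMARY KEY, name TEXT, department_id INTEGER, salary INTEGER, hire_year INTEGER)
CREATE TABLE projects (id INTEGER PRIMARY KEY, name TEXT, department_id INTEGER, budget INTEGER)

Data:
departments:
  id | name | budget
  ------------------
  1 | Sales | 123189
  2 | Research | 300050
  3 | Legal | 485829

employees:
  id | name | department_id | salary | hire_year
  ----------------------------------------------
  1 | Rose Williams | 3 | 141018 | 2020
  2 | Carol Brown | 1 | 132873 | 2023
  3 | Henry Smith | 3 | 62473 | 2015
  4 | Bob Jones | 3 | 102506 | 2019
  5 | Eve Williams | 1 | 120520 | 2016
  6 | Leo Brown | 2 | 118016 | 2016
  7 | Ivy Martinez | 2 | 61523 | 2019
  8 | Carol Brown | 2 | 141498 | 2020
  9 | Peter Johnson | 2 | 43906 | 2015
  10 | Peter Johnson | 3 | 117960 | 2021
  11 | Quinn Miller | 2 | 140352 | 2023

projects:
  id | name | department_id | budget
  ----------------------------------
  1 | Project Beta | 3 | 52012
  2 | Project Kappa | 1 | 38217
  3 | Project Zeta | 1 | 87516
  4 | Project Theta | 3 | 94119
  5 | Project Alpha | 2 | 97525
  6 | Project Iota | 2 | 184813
SELECT name, budget FROM projects WHERE budget < 103835

Execution result:
name | budget
Project Beta | 52012
Project Kappa | 38217
Project Zeta | 87516
Project Theta | 94119
Project Alpha | 97525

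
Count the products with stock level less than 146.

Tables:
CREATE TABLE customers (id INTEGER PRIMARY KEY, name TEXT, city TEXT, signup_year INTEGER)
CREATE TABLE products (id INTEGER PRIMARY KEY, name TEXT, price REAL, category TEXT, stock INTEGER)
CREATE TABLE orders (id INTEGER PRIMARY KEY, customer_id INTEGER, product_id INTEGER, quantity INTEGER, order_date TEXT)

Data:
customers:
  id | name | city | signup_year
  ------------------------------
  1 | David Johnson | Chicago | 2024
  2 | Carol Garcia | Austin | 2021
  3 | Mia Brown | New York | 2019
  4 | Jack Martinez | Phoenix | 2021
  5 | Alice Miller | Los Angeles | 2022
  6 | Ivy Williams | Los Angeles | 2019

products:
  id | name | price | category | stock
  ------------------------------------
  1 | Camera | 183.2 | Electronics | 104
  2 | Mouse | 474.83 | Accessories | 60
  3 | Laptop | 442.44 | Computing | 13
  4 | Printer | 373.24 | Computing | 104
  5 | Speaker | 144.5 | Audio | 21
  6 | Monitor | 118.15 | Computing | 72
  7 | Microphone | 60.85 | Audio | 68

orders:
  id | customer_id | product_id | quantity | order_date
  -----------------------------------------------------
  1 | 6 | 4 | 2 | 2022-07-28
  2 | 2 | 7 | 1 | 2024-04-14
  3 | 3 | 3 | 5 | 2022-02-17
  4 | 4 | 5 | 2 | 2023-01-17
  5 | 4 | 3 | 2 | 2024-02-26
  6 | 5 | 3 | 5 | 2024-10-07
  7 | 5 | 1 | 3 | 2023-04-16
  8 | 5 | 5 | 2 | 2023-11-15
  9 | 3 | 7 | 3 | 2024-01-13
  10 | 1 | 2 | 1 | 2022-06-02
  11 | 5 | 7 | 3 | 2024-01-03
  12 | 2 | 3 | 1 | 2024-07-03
SELECT COUNT(*) FROM products WHERE stock < 146

Execution result:
7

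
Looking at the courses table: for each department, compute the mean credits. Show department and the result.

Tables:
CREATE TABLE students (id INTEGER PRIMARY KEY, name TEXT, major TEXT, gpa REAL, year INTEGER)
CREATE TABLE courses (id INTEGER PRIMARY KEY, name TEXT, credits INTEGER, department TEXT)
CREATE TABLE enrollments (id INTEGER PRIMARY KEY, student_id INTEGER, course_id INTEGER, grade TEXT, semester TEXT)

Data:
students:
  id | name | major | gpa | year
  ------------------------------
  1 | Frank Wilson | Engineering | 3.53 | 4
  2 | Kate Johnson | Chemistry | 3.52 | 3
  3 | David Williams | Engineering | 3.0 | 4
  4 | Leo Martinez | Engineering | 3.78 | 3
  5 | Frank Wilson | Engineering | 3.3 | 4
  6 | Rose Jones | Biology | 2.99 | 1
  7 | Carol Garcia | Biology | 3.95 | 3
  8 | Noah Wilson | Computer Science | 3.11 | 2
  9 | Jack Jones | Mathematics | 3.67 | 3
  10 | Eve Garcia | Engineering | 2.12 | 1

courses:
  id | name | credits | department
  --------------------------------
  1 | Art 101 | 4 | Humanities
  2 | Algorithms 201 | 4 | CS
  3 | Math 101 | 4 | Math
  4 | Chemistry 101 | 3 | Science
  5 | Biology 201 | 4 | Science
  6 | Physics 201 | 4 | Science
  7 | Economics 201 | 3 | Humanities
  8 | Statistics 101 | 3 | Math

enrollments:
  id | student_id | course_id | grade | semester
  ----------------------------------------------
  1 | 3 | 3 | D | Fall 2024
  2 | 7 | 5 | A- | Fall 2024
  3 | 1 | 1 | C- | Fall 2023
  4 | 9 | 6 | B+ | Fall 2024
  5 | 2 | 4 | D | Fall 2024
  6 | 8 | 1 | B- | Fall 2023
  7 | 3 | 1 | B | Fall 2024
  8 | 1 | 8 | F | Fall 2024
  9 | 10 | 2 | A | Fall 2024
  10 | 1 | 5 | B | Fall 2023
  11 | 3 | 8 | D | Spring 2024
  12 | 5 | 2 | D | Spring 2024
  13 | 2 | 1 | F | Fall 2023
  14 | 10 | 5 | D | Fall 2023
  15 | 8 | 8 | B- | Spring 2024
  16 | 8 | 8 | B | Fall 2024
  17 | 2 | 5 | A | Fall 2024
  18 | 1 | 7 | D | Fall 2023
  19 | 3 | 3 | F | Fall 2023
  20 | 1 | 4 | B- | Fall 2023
SELECT department, AVG(credits) AS avg_credits FROM courses GROUP BY department

Execution result:
department | avg_credits
CS | 4.00
Humanities | 3.50
Math | 3.50
Science | 3.67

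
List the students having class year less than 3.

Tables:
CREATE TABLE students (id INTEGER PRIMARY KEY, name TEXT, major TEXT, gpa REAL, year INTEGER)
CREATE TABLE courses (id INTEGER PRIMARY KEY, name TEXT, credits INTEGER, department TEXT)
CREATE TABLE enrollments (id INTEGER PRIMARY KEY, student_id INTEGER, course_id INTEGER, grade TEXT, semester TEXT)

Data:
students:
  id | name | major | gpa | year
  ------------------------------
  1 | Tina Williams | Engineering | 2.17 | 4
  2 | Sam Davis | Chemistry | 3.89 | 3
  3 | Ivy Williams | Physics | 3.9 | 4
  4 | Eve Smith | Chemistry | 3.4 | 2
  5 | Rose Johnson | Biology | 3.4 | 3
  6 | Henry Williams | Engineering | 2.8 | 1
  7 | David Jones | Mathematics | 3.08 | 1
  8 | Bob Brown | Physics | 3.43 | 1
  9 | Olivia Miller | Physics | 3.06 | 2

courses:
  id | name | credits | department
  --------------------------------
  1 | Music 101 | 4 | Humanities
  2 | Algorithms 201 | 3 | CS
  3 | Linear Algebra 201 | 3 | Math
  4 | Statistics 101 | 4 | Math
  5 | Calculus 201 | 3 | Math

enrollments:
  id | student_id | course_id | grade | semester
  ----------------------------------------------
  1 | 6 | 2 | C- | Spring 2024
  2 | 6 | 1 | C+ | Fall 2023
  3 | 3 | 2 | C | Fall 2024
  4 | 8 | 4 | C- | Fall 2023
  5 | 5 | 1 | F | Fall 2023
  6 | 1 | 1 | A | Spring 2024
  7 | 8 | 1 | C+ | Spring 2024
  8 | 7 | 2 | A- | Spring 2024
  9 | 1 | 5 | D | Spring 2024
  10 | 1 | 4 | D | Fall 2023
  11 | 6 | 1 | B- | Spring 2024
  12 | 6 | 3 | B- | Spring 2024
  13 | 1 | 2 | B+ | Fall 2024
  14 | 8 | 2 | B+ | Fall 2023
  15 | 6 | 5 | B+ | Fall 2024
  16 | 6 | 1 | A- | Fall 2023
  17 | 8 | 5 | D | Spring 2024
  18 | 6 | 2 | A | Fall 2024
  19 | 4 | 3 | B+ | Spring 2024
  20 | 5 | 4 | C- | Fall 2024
SELECT name, year FROM students WHERE year < 3

Execution result:
name | year
Eve Smith | 2
Henry Williams | 1
David Jones | 1
Bob Brown | 1
Olivia Miller | 2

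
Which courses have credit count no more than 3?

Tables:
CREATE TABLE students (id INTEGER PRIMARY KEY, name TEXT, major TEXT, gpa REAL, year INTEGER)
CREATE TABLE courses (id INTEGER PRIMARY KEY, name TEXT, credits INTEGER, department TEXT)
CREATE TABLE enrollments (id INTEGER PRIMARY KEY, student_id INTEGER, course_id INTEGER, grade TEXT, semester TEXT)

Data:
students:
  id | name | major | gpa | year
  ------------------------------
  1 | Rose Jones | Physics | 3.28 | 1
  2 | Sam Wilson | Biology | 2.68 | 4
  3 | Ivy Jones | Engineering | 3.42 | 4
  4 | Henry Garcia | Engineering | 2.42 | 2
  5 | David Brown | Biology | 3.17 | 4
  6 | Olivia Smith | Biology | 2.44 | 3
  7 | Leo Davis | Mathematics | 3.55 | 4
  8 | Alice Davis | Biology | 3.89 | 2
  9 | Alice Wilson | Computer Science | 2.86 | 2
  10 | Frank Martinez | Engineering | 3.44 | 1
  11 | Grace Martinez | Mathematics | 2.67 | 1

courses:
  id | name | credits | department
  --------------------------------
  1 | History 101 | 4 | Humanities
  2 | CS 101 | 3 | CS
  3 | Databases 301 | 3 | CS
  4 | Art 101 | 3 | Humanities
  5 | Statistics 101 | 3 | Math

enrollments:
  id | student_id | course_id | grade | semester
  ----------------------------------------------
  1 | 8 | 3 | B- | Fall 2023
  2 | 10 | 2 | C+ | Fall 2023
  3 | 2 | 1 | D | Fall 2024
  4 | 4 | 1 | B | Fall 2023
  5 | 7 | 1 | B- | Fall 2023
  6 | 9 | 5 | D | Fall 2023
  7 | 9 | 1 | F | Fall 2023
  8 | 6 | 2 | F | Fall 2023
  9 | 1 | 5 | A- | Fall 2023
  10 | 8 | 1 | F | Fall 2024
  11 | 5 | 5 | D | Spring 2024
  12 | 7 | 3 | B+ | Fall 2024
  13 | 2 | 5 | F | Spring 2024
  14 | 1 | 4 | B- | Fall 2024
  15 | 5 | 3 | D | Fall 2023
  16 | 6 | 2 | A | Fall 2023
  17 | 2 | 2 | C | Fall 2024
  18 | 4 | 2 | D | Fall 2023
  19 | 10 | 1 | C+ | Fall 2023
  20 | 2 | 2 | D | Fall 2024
SELECT name, credits FROM courses WHERE credits <= 3

Execution result:
name | credits
CS 101 | 3
Databases 301 | 3
Art 101 | 3
Statistics 101 | 3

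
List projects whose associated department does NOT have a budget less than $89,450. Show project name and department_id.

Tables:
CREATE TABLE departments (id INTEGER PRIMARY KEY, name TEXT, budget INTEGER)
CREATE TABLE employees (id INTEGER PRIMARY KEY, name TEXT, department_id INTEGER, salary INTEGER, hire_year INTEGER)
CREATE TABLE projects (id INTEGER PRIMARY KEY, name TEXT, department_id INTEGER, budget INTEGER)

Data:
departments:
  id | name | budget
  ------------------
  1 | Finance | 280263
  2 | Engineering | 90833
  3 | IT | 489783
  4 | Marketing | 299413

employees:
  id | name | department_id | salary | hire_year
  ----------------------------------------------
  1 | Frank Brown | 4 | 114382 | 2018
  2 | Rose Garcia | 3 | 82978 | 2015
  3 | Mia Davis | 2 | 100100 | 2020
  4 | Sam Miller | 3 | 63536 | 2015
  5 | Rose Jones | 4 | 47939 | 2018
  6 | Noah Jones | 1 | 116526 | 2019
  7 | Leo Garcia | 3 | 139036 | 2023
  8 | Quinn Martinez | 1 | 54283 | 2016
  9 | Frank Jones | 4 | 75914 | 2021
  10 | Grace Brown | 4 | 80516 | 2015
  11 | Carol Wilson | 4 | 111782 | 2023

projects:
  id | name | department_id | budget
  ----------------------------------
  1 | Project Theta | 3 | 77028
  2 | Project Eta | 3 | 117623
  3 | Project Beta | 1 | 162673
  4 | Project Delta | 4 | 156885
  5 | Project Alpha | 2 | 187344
SELECT name, department_id FROM projects WHERE department_id NOT IN (SELECT id FROM departments WHERE budget < 89450)

Execution result:
name | department_id
Project Theta | 3
Project Eta | 3
Project Beta | 1
Project Delta | 4
Project Alpha | 2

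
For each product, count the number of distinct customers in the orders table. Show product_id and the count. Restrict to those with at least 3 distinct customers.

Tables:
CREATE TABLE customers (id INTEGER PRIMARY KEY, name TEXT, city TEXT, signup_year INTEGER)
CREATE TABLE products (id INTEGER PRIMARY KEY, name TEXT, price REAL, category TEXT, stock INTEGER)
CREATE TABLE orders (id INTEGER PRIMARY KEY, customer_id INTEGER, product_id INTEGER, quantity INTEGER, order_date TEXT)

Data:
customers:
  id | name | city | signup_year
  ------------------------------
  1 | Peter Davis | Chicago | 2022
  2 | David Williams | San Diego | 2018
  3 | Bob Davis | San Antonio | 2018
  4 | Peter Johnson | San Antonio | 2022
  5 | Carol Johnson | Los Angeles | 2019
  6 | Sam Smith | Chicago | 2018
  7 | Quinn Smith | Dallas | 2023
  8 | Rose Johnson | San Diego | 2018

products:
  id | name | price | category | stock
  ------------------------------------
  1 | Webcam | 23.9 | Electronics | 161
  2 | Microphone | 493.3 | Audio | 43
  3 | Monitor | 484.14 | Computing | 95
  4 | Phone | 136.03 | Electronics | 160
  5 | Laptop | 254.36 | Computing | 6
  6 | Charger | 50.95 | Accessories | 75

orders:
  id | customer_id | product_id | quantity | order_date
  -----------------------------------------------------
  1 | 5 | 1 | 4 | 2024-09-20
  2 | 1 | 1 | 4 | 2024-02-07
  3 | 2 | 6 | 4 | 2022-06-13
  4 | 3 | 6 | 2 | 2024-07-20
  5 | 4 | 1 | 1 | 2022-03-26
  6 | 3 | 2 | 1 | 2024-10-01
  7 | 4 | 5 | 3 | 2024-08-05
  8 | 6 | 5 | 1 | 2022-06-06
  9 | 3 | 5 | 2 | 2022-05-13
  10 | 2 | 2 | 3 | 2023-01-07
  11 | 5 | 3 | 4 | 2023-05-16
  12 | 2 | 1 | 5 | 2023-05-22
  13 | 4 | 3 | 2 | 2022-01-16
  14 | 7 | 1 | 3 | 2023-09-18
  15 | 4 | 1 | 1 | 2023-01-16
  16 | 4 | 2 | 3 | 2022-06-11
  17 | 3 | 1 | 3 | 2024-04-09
SELECT product_id, COUNT(DISTINCT customer_id) AS distinct_customer_count FROM orders GROUP BY product_id HAVING COUNT(DISTINCT customer_id) >= 3

Execution result:
product_id | distinct_customer_count
1 | 6
2 | 3
5 | 3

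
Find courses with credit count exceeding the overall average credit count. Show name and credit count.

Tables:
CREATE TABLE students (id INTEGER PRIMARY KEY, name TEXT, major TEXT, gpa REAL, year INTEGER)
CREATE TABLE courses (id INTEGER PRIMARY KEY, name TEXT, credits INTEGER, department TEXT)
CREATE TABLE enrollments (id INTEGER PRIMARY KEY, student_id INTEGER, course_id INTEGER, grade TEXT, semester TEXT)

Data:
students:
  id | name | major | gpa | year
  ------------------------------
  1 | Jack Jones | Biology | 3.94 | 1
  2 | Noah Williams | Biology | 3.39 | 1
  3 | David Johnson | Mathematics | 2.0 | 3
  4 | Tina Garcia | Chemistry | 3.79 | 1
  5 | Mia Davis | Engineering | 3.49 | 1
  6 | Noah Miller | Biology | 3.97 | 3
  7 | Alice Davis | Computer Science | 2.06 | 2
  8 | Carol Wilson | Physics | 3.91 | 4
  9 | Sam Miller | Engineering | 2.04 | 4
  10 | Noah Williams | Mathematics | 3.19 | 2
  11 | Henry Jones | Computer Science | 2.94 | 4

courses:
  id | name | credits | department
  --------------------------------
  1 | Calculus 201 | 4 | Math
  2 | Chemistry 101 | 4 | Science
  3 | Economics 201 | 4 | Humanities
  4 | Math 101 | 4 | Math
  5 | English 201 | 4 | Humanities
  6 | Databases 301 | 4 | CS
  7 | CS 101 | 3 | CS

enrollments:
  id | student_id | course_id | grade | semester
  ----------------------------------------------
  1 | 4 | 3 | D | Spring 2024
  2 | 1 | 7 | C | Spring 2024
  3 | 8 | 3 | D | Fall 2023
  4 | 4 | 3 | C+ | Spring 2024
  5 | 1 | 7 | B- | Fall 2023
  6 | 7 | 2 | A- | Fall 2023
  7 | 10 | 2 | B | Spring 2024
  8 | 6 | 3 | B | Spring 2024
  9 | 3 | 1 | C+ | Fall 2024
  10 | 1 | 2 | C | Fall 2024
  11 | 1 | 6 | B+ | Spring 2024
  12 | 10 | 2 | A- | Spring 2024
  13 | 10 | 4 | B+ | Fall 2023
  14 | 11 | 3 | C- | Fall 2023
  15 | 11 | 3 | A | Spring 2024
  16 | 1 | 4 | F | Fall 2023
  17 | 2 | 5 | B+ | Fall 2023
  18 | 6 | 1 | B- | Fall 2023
SELECT name, credits FROM courses WHERE credits > (SELECT AVG(credits) FROM courses)

Execution result:
name | credits
Calculus 201 | 4
Chemistry 101 | 4
Economics 201 | 4
Math 101 | 4
English 201 | 4
Databases 301 | 4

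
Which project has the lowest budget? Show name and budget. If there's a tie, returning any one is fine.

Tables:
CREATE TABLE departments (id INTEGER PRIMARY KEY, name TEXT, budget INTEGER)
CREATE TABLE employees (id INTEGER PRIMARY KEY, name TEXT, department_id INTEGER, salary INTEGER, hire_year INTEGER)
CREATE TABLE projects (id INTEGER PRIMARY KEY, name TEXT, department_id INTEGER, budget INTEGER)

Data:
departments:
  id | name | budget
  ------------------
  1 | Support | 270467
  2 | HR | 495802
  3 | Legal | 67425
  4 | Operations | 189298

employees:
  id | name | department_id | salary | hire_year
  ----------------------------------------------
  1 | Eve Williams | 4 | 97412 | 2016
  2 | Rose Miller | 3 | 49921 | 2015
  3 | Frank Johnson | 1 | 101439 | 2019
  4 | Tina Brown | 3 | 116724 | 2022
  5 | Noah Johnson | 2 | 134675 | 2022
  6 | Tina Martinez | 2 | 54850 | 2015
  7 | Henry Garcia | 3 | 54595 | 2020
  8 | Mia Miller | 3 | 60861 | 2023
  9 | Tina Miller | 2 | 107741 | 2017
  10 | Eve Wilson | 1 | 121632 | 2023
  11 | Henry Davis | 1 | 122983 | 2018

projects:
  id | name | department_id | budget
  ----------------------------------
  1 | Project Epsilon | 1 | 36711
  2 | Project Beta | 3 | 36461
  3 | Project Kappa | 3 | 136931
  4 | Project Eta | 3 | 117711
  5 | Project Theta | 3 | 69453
SELECT name, budget FROM projects ORDER BY budget ASC LIMIT 1

Execution result:
name | budget
Project Beta | 36461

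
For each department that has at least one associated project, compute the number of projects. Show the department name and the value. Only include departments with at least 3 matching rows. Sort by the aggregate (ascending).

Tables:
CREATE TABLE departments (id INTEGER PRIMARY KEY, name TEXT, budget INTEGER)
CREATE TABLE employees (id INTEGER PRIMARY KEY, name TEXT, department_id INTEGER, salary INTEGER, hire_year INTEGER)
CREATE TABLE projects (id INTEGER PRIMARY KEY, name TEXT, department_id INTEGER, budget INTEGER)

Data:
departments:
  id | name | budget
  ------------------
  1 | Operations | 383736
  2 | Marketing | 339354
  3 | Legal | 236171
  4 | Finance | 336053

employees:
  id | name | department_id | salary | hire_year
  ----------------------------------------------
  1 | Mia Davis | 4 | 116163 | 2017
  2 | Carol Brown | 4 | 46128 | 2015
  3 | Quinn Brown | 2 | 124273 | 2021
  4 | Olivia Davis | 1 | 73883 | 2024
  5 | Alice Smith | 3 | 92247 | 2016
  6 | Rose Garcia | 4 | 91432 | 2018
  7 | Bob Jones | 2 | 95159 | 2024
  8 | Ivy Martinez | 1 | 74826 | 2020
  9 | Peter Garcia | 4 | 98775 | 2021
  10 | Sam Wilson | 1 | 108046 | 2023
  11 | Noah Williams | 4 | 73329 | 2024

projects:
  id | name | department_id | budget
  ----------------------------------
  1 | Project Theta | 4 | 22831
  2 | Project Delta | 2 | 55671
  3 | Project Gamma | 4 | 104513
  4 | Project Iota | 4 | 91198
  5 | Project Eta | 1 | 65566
SELECT p.name, COUNT(*) AS n FROM projects c JOIN departments p ON c.department_id = p.id GROUP BY p.id, p.name HAVING COUNT(*) >= 3 ORDER BY n ASC

Execution result:
name | n
Finance | 3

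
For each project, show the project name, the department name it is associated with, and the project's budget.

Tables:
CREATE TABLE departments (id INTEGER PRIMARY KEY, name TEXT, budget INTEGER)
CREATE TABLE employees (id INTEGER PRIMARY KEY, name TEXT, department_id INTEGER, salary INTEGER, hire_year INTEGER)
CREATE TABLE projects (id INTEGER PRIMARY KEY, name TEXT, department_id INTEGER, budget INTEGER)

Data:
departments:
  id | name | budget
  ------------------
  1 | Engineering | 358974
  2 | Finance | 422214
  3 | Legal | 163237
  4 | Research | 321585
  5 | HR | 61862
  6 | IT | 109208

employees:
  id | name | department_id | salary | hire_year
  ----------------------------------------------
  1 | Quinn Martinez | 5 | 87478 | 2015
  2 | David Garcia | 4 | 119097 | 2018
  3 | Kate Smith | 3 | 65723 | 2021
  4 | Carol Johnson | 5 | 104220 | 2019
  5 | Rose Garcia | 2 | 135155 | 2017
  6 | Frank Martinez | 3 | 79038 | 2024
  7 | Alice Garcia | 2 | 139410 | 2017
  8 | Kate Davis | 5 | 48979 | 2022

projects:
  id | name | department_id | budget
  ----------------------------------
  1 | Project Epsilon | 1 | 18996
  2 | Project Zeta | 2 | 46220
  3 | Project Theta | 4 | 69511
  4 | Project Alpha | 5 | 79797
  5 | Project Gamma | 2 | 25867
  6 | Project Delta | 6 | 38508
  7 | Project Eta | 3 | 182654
SELECT c.name, p.name AS department, c.budget FROM projects c JOIN departments p ON c.department_id = p.id

Execution result:
name | department | budget
Project Epsilon | Engineering | 18996
Project Zeta | Finance | 46220
Project Theta | Research | 69511
Project Alpha | HR | 79797
Project Gamma | Finance | 25867
Project Delta | IT | 38508
Project Eta | Legal | 182654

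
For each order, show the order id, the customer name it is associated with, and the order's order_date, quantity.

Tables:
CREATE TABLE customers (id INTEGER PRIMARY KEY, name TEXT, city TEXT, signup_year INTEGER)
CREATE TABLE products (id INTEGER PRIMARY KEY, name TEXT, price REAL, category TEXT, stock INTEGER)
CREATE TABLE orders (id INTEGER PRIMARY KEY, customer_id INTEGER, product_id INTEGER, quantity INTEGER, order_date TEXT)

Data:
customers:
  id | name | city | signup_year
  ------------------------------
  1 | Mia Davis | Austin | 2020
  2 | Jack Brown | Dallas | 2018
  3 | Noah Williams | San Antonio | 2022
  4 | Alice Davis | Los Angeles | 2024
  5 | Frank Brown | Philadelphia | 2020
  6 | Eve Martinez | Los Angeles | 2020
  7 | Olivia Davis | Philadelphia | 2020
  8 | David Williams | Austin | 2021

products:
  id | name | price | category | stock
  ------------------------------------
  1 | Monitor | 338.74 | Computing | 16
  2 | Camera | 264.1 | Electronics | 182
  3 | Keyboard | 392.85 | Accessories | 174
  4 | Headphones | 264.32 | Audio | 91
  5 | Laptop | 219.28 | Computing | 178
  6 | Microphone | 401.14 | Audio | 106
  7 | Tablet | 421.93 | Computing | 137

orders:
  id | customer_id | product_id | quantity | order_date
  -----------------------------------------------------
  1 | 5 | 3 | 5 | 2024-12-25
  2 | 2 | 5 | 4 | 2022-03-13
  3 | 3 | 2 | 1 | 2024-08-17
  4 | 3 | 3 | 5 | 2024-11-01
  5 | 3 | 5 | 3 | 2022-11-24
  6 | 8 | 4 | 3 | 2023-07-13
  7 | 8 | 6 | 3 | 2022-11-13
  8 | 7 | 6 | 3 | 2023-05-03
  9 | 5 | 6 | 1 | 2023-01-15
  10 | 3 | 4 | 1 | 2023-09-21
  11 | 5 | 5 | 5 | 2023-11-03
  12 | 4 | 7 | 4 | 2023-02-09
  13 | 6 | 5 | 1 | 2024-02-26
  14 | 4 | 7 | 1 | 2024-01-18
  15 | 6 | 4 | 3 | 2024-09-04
SELECT c.id, p.name AS customer, c.order_date, c.quantity FROM orders c JOIN customers p ON c.customer_id = p.id

Execution result:
id | customer | order_date | quantity
1 | Frank Brown | 2024-12-25 | 5
2 | Jack Brown | 2022-03-13 | 4
3 | Noah Williams | 2024-08-17 | 1
4 | Noah Williams | 2024-11-01 | 5
5 | Noah Williams | 2022-11-24 | 3
6 | David Williams | 2023-07-13 | 3
7 | David Williams | 2022-11-13 | 3
8 | Olivia Davis | 2023-05-03 | 3
9 | Frank Brown | 2023-01-15 | 1
10 | Noah Williams | 2023-09-21 | 1
11 | Frank Brown | 2023-11-03 | 5
12 | Alice Davis | 2023-02-09 | 4
13 | Eve Martinez | 2024-02-26 | 1
14 | Alice Davis | 2024-01-18 | 1
15 | Eve Martinez | 2024-09-04 | 3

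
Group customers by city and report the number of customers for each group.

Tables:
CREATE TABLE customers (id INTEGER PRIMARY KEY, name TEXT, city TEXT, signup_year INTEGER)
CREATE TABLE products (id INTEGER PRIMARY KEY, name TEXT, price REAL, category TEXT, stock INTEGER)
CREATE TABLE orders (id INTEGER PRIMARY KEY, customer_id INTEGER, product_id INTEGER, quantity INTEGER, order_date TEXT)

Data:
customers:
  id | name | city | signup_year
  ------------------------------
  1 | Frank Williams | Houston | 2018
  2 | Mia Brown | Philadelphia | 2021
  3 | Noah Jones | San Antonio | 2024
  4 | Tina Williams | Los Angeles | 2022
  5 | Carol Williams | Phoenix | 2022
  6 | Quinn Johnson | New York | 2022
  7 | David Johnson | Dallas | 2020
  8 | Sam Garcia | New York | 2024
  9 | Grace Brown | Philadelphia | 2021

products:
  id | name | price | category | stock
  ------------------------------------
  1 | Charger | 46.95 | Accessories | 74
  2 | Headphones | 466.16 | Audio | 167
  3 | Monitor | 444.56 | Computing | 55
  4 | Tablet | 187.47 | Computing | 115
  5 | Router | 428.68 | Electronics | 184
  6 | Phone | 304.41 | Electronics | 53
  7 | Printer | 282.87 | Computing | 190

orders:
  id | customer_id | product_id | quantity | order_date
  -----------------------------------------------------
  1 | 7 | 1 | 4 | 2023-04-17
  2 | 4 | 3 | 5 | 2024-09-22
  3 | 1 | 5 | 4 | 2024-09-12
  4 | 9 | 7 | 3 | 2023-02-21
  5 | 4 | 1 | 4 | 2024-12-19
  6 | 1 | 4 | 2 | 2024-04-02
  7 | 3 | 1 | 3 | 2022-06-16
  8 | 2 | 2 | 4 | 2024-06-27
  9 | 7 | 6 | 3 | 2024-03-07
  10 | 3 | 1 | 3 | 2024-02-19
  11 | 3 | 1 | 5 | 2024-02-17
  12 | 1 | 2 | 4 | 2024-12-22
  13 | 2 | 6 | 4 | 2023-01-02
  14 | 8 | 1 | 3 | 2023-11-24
SELECT city, COUNT(*) AS n FROM customers GROUP BY city

Execution result:
city | n
Dallas | 1
Houston | 1
Los Angeles | 1
New York | 2
Philadelphia | 2
Phoenix | 1
San Antonio | 1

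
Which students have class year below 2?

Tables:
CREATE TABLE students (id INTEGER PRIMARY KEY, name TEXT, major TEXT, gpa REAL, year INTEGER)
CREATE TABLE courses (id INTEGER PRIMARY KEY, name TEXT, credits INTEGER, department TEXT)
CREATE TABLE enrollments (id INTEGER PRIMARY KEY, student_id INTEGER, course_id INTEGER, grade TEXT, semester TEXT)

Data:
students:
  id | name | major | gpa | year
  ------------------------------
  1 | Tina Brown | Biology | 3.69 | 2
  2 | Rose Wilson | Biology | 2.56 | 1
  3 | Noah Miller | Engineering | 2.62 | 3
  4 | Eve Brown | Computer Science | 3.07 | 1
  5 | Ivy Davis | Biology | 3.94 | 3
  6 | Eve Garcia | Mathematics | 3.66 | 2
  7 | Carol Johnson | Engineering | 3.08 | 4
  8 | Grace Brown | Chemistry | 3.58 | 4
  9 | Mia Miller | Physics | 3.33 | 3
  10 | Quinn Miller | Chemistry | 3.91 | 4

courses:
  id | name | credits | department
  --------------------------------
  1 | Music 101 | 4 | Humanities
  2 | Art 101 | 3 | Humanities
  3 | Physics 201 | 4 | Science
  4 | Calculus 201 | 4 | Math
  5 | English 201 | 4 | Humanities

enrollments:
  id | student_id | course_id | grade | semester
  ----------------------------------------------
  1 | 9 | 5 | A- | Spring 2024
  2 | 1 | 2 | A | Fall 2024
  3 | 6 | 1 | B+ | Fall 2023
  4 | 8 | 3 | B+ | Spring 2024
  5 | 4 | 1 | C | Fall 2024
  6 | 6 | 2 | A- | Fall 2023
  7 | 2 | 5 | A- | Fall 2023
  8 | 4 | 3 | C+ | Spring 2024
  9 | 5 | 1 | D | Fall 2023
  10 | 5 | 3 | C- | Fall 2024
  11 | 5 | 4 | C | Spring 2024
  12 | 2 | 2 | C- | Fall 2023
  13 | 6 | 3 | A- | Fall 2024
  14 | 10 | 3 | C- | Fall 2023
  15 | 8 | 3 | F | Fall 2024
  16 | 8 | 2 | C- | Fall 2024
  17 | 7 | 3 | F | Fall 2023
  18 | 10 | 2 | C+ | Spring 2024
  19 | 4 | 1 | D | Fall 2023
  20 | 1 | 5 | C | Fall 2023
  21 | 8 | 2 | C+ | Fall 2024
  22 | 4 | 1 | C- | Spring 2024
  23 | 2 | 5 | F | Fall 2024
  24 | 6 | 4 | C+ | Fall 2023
SELECT name, year FROM students WHERE year < 2

Execution result:
name | year
Rose Wilson | 1
Eve Brown | 1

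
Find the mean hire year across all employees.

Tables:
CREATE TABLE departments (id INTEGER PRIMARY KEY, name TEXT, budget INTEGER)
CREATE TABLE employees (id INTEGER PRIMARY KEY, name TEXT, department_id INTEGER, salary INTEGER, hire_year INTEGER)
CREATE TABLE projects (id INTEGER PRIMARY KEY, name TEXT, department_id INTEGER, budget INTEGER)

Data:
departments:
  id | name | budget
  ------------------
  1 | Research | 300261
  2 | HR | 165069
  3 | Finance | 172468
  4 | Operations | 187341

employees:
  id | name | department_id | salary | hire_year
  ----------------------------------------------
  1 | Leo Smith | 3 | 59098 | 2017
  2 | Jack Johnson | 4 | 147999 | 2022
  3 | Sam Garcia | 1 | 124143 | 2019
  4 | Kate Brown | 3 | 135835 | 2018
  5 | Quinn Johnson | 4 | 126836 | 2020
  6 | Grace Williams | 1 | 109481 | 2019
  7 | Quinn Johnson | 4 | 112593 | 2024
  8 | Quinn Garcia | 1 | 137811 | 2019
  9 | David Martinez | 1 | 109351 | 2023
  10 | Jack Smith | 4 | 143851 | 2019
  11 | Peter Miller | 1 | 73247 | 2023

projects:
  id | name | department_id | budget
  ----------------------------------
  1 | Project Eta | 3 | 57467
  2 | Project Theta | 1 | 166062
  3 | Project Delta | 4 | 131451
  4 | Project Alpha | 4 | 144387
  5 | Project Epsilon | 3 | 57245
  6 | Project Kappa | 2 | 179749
SELECT AVG(hire_year) FROM employees

Execution result:
2020.27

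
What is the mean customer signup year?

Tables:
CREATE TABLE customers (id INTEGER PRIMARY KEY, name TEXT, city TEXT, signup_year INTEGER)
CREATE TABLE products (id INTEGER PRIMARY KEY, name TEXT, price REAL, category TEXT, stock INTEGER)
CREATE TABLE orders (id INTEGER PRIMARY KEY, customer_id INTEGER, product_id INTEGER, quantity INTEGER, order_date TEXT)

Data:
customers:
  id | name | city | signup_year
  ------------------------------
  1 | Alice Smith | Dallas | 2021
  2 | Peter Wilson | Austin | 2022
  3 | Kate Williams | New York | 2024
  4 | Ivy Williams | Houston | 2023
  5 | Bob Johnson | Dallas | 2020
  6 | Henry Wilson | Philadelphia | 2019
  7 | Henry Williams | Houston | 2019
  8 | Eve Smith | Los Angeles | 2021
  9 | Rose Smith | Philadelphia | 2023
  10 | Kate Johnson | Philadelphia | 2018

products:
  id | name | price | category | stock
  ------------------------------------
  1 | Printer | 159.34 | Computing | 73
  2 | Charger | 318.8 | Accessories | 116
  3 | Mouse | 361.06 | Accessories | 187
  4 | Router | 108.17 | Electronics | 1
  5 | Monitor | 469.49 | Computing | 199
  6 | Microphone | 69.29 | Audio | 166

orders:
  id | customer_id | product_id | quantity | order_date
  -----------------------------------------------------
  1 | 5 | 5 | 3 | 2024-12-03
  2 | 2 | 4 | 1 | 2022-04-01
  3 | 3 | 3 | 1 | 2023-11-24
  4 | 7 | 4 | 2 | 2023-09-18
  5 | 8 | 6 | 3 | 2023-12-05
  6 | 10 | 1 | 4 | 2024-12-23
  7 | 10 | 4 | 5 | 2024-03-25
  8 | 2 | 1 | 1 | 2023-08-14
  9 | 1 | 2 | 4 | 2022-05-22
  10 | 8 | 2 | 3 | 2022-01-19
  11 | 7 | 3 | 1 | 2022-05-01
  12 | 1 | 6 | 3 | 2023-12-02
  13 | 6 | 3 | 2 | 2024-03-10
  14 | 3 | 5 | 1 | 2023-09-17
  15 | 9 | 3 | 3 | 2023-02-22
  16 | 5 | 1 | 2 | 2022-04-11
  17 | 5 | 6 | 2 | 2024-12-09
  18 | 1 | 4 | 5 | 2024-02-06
SELECT AVG(signup_year) FROM customers

Execution result:
2021.00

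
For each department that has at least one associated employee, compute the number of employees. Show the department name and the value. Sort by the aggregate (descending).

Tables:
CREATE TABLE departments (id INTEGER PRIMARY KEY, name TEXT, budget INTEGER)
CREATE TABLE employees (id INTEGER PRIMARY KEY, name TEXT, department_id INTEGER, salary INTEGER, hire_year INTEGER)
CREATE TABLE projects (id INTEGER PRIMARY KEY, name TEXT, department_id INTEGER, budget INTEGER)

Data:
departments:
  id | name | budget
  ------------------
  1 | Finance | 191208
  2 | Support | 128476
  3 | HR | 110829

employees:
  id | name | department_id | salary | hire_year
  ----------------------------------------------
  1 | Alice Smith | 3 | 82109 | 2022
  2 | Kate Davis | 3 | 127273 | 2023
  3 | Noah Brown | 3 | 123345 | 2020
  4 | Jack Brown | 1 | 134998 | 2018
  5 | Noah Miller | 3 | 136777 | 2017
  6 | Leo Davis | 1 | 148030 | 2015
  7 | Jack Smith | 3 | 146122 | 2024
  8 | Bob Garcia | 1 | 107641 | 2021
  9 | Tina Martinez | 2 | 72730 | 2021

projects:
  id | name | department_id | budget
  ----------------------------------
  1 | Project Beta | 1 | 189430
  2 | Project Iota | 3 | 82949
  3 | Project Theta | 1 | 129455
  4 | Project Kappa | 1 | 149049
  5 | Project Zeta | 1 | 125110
SELECT p.name, COUNT(*) AS n FROM employees c JOIN departments p ON c.department_id = p.id GROUP BY p.id, p.name ORDER BY n DESC

Execution result:
name | n
HR | 5
Finance | 3
Support | 1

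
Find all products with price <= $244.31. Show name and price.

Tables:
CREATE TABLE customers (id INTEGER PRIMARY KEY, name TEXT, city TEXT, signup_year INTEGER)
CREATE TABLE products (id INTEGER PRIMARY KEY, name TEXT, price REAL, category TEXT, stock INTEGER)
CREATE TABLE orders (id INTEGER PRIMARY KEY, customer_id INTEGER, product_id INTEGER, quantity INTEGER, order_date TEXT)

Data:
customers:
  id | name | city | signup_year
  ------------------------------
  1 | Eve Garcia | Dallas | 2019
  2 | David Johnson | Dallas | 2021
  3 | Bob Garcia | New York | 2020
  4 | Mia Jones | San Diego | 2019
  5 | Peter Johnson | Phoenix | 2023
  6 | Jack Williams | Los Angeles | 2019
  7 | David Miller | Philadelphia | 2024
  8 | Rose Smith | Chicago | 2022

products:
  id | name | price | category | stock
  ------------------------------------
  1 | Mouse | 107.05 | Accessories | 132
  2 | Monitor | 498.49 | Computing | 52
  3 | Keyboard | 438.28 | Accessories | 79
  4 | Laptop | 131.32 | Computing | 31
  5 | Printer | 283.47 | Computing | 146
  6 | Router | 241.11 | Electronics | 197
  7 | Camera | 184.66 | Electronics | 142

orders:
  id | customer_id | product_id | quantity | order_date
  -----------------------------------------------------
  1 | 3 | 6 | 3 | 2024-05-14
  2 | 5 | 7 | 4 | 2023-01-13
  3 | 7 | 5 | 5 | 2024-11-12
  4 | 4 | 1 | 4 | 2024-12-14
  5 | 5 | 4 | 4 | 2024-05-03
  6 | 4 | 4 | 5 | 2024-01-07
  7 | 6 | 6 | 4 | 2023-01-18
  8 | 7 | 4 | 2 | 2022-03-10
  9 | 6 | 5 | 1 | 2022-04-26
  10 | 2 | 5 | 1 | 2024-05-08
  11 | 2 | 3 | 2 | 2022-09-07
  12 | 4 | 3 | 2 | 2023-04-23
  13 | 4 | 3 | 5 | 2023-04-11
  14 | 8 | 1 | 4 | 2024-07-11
SELECT name, price FROM products WHERE price <= 244.31

Execution result:
name | price
Mouse | 107.05
Laptop | 131.32
Router | 241.11
Camera | 184.66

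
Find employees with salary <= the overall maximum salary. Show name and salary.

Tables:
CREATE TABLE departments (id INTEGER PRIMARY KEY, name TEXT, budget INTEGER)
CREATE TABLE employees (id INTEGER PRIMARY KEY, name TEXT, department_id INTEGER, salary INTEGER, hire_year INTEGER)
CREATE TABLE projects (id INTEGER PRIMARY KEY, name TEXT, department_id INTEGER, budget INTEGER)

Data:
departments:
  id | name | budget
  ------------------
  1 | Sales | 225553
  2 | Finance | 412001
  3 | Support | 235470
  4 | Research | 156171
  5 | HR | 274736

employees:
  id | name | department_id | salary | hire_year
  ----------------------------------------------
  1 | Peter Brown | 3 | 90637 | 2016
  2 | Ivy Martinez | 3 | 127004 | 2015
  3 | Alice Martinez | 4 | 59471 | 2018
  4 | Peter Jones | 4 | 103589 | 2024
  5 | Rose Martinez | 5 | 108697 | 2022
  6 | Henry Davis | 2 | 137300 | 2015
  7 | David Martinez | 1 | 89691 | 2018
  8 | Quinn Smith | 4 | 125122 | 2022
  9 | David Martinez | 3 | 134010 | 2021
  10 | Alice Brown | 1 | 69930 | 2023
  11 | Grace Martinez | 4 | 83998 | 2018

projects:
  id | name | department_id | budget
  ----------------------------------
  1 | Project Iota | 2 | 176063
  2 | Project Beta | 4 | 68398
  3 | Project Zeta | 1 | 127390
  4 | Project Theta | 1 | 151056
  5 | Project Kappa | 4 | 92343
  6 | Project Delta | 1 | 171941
SELECT name, salary FROM employees WHERE salary <= (SELECT MAX(salary) FROM employees)

Execution result:
name | salary
Peter Brown | 90637
Ivy Martinez | 127004
Alice Martinez | 59471
Peter Jones | 103589
Rose Martinez | 108697
Henry Davis | 137300
David Martinez | 89691
Quinn Smith | 125122
David Martinez | 134010
Alice Brown | 69930
Grace Martinez | 83998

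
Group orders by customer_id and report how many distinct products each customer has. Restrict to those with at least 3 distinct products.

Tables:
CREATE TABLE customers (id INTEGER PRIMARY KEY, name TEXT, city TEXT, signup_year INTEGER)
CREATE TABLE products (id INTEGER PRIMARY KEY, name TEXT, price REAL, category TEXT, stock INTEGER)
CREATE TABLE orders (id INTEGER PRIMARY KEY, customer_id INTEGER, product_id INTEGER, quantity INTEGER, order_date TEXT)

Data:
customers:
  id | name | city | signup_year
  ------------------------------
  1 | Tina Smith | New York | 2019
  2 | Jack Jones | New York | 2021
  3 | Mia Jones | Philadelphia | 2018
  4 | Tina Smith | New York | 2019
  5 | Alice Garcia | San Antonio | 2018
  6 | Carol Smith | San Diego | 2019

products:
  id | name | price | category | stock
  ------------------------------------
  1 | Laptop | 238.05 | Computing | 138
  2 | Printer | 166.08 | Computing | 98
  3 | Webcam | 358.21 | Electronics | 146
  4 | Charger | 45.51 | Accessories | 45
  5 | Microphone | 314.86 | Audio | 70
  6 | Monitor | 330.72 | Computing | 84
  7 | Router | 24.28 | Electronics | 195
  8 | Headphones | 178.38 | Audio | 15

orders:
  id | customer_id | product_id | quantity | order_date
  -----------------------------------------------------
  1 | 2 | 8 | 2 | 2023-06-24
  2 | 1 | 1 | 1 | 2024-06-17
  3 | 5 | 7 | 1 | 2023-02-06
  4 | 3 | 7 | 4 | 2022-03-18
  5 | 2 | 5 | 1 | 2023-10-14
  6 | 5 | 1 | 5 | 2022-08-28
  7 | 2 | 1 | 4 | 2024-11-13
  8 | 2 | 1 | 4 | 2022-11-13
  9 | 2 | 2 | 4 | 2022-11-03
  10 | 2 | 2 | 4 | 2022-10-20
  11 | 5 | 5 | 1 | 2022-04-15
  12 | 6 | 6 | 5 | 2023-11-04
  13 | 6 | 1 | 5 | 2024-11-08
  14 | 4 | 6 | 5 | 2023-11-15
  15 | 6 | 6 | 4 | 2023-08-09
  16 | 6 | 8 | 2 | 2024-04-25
SELECT customer_id, COUNT(DISTINCT product_id) AS distinct_product_count FROM orders GROUP BY customer_id HAVING COUNT(DISTINCT product_id) >= 3

Execution result:
customer_id | distinct_product_count
2 | 4
5 | 3
6 | 3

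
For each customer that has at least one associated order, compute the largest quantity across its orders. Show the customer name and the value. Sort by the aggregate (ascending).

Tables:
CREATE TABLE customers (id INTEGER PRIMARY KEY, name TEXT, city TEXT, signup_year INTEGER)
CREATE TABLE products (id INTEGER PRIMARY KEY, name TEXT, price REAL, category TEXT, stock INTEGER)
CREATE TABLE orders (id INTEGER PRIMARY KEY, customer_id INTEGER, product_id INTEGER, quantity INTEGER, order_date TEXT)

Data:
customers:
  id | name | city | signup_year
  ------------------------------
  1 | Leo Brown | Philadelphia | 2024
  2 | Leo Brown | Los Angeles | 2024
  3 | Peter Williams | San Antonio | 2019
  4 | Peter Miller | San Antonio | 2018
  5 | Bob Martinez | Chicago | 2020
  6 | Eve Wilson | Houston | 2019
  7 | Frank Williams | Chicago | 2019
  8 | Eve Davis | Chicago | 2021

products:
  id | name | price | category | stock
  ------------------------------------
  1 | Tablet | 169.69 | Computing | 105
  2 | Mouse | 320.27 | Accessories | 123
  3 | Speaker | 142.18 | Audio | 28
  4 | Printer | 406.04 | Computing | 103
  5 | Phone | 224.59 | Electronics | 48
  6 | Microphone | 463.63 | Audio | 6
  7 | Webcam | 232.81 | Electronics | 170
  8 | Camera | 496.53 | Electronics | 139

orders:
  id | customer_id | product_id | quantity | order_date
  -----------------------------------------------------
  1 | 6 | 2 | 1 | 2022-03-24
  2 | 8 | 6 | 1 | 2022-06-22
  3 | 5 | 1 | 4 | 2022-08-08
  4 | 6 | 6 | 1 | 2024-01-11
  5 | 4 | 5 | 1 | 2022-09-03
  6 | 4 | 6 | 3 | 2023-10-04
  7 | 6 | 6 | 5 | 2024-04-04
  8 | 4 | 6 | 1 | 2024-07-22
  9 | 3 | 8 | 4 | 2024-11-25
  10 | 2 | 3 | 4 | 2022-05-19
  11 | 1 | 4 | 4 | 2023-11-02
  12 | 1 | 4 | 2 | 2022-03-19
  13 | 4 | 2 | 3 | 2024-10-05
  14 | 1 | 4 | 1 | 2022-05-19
SELECT p.name, MAX(c.quantity) AS max_quantity FROM orders c JOIN customers p ON c.customer_id = p.id GROUP BY p.id, p.name ORDER BY max_quantity ASC

Execution result:
name | max_quantity
Eve Davis | 1
Peter Miller | 3
Leo Brown | 4
Leo Brown | 4
Peter Williams | 4
Bob Martinez | 4
Eve Wilson | 5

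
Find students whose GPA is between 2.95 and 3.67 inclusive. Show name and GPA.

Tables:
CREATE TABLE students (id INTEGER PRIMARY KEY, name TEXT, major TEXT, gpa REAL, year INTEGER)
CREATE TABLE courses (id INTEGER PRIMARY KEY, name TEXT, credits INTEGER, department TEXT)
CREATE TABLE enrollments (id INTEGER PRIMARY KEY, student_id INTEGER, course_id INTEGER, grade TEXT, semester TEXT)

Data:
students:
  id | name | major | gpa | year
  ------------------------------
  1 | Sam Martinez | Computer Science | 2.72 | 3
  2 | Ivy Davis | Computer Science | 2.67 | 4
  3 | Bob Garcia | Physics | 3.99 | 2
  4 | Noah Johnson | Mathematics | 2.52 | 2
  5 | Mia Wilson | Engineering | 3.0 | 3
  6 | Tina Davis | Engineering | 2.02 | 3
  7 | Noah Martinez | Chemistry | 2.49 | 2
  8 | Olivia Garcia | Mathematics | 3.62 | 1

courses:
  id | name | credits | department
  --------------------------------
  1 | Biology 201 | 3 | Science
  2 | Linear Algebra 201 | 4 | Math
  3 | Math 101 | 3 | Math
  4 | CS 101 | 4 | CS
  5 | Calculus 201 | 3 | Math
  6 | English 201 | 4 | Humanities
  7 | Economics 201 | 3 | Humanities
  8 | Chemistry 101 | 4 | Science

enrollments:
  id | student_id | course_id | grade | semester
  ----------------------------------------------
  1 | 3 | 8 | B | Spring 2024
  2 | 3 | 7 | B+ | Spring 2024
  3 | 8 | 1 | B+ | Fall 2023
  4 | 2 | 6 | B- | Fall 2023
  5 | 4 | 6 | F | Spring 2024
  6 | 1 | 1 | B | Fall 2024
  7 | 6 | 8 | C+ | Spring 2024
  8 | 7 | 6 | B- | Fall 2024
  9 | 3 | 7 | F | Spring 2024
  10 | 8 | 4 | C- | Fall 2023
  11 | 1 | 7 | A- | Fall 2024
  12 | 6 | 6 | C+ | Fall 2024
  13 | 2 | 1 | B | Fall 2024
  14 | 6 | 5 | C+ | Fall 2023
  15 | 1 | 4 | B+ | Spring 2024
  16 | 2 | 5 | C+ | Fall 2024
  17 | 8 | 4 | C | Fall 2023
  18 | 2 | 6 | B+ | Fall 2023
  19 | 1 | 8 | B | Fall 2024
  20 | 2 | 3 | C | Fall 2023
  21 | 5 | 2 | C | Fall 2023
SELECT name, gpa FROM students WHERE gpa BETWEEN 2.95 AND 3.67

Execution result:
name | gpa
Mia Wilson | 3.00
Olivia Garcia | 3.62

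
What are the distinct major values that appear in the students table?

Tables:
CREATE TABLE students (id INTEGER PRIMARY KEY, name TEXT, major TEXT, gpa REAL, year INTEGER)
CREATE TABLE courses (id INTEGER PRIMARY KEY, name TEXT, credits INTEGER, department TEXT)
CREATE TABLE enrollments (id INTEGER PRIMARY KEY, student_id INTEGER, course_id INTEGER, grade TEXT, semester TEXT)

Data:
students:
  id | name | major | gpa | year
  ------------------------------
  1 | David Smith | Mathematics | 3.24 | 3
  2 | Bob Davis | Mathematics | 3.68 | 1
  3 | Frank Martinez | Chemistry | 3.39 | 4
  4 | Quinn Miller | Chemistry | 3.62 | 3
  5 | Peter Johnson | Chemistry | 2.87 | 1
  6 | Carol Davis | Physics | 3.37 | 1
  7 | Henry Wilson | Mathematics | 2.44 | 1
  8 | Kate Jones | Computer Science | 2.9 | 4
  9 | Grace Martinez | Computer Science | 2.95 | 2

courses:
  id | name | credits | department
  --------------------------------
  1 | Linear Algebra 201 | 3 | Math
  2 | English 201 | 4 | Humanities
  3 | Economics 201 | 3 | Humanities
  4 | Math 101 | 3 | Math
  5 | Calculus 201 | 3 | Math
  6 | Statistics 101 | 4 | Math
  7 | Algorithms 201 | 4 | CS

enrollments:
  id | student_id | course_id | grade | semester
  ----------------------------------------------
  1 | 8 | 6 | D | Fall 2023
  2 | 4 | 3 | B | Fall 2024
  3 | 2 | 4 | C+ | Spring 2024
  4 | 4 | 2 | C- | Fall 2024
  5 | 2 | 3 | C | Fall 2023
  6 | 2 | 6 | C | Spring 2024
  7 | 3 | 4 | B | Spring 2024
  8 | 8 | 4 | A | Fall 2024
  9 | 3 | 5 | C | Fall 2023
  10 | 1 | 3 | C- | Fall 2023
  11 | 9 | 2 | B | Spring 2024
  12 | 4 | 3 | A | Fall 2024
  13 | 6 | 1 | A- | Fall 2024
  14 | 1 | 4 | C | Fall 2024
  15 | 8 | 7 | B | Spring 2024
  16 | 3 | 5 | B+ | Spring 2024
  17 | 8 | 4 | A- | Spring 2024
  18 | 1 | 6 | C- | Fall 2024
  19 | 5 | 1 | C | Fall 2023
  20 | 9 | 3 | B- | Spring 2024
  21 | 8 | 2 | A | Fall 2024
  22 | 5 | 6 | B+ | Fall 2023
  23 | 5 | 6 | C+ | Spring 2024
SELECT DISTINCT major FROM students

Execution result:
major
Mathematics
Chemistry
Physics
Computer Science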